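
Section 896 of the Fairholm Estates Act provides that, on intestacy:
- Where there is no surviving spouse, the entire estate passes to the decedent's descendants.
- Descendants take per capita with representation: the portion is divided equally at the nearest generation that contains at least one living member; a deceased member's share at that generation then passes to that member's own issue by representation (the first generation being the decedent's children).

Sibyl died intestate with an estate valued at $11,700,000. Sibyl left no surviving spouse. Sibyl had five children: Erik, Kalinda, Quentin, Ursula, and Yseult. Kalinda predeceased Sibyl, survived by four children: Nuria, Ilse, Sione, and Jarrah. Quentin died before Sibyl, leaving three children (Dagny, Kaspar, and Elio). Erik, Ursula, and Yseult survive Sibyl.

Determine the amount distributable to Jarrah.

The entire $11,700,000 passes to the descendants.
That amount ($11,700,000) is divided into 5 shares of $2,340,000: Erik, Ursula, and Yseult each take $2,340,000; Kalinda's $2,340,000 share passes to Kalinda's issue; Quentin's $2,340,000 share passes to Quentin's issue.
Kalinda's share ($2,340,000) is divided into 4 shares of $585,000: Nuria, Ilse, Sione, and Jarrah each take $585,000.
Quentin's share ($2,340,000) is divided into 3 shares of $780,000: Dagny, Kaspar, and Elio each take $780,000.

Jarrah receives $585,000.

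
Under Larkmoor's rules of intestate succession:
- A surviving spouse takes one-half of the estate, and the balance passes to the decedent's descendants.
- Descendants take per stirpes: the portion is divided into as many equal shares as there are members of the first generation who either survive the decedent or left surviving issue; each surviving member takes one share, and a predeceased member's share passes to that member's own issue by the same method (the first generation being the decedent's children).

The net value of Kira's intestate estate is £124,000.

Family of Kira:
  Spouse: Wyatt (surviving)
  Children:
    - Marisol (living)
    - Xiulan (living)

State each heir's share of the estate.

Wyatt takes one-half of £124,000 = £62,000. The remaining £62,000 passes to the descendants.
The descendants' portion (£62,000) is divided into 2 shares of £31,000: Marisol and Xiulan each take £31,000.

Wyatt: £62,000; Marisol: £31,000; Xiulan: £31,000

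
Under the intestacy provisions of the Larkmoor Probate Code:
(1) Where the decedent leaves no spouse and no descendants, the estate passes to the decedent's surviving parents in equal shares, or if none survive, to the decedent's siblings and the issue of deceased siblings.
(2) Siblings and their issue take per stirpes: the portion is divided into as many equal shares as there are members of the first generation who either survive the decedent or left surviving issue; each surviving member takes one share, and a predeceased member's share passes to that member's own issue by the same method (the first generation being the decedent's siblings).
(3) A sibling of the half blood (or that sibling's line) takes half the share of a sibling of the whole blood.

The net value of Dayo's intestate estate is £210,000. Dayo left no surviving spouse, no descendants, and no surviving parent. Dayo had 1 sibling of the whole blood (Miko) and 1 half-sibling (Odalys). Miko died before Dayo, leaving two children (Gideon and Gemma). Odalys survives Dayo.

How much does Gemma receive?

Gemma receives £70,000.

The entire £210,000 passes to the siblings and their issue.
Counting each half-blood sibling's line as half a unit, there are 3/2 units in £210,000, so one unit is £140,000. Whole-blood lines (Miko) take £140,000 each; half-blood lines (Odalys) take £70,000 each.
Miko's share (£140,000) is divided into 2 shares of £70,000: Gideon and Gemma each take £70,000.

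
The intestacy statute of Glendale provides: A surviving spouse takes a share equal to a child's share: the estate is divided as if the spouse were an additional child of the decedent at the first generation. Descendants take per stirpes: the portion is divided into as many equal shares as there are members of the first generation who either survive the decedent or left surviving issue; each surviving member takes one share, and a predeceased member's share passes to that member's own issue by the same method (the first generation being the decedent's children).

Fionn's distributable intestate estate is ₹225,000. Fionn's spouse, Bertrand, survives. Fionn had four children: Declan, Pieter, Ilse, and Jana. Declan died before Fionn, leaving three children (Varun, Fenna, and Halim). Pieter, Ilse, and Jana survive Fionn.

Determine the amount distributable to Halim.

Halim receives ₹15,000.

The spouse counts as an additional share at the children's level, so there are 5 primary shares of ₹45,000. Bertrand takes one such share (₹45,000).
The children's combined portion (₹180,000) is divided into 4 shares of ₹45,000: Pieter, Ilse, and Jana each take ₹45,000; Declan's ₹45,000 share passes to Declan's issue.
Declan's share (₹45,000) is divided into 3 shares of ₹15,000: Varun, Fenna, and Halim each take ₹15,000.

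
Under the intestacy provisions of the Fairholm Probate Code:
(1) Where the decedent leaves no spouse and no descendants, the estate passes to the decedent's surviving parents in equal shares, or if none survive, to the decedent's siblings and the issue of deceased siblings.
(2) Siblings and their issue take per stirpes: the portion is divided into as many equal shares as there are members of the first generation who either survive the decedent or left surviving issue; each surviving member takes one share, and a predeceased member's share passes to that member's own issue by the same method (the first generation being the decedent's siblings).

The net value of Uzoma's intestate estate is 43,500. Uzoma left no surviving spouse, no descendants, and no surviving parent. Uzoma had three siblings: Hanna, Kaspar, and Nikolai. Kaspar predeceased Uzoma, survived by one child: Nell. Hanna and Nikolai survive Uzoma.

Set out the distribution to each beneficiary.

The entire 43,500 passes to the siblings and their issue.
That amount (43,500) is divided into 3 shares of 14,500: Hanna and Nikolai each take 14,500; Kaspar's 14,500 share passes to Kaspar's issue.
Kaspar's share (14,500) passes entirely to Nell.

Hanna: 14,500; Nell: 14,500; Nikolai: 14,500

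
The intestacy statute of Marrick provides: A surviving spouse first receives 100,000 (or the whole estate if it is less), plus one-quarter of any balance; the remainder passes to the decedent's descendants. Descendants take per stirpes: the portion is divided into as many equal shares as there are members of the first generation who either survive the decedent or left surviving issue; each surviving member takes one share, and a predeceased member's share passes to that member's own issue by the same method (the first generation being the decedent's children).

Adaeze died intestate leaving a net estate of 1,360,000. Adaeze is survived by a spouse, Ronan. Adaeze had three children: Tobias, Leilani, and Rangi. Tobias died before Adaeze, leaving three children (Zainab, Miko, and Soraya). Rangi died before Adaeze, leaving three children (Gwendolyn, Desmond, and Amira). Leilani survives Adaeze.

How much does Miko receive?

Ronan first takes 100,000, leaving a balance of 1,260,000. Ronan then takes one-quarter of the balance (315,000), for a total of 415,000. The remaining 945,000 passes to the descendants.
The descendants' portion (945,000) is divided into 3 shares of 315,000: Leilani takes 315,000; Tobias's 315,000 share passes to Tobias's issue; Rangi's 315,000 share passes to Rangi's issue.
Tobias's share (315,000) is divided into 3 shares of 105,000: Zainab, Miko, and Soraya each take 105,000.
Rangi's share (315,000) is divided into 3 shares of 105,000: Gwendolyn, Desmond, and Amira each take 105,000.

Miko receives 105,000.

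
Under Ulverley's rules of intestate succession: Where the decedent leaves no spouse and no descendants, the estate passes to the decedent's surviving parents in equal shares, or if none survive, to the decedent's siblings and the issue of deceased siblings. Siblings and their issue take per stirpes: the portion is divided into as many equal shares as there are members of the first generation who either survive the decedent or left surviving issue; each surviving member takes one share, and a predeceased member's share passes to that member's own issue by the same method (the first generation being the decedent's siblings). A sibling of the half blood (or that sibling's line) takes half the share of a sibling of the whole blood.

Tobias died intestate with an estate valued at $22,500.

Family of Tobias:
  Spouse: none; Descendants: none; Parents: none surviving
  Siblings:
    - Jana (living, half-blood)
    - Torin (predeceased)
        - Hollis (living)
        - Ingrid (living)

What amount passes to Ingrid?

The entire $22,500 passes to the siblings and their issue.
Counting each half-blood sibling's line as half a unit, there are 3/2 units in $22,500, so one unit is $15,000. Whole-blood lines (Torin) take $15,000 each; half-blood lines (Jana) take $7,500 each.
Torin's share ($15,000) is divided into 2 shares of $7,500: Hollis and Ingrid each take $7,500.

Ingrid receives $7,500.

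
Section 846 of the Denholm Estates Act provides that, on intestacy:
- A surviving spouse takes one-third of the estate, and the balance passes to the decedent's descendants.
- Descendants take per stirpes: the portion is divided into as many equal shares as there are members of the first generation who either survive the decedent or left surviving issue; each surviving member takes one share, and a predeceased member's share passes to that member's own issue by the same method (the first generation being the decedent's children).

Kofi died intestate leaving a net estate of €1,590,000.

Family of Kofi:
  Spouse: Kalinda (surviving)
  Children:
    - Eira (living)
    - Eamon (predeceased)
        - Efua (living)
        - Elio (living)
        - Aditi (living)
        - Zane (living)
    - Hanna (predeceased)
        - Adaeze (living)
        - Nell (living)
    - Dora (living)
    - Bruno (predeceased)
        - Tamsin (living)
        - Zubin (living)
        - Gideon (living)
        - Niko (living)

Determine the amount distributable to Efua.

Kalinda takes one-third of €1,590,000 = €530,000. The remaining €1,060,000 passes to the descendants.
The descendants' portion (€1,060,000) is divided into 5 shares of €212,000: Eira and Dora each take €212,000; Eamon's €212,000 share passes to Eamon's issue; Hanna's €212,000 share passes to Hanna's issue; Bruno's €212,000 share passes to Bruno's issue.
Eamon's share (€212,000) is divided into 4 shares of €53,000: Efua, Elio, Aditi, and Zane each take €53,000.
Hanna's share (€212,000) is divided into 2 shares of €106,000: Adaeze and Nell each take €106,000.
Bruno's share (€212,000) is divided into 4 shares of €53,000: Tamsin, Zubin, Gideon, and Niko each take €53,000.

Efua receives €53,000.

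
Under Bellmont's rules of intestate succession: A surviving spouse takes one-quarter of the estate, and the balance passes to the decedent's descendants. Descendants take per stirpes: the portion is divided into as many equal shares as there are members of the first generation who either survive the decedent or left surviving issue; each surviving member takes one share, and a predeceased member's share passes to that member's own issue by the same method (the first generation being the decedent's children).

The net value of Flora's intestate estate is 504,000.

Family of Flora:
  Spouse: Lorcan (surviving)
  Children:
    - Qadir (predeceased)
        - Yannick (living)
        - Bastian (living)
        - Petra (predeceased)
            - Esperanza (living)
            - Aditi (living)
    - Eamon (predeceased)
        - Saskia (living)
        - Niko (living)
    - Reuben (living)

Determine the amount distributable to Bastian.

Lorcan takes one-quarter of 504,000 = 126,000. The remaining 378,000 passes to the descendants.
The descendants' portion (378,000) is divided into 3 shares of 126,000: Reuben takes 126,000; Qadir's 126,000 share passes to Qadir's issue; Eamon's 126,000 share passes to Eamon's issue.
Qadir's share (126,000) is divided into 3 shares of 42,000: Yannick and Bastian each take 42,000; Petra's 42,000 share passes to Petra's issue.
Petra's share (42,000) is divided into 2 shares of 21,000: Esperanza and Aditi each take 21,000.
Eamon's share (126,000) is divided into 2 shares of 63,000: Saskia and Niko each take 63,000.

Bastian receives 42,000.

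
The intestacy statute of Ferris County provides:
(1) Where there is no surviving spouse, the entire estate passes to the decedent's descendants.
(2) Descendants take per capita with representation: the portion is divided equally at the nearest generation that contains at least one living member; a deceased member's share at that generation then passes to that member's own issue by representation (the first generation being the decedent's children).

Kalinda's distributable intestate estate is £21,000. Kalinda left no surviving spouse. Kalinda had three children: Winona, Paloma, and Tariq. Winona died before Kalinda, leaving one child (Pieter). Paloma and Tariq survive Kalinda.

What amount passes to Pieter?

Pieter receives £7,000.

The entire £21,000 passes to the descendants.
That amount (£21,000) is divided into 3 shares of £7,000: Paloma and Tariq each take £7,000; Winona's £7,000 share passes to Winona's issue.
Winona's share (£7,000) passes entirely to Pieter.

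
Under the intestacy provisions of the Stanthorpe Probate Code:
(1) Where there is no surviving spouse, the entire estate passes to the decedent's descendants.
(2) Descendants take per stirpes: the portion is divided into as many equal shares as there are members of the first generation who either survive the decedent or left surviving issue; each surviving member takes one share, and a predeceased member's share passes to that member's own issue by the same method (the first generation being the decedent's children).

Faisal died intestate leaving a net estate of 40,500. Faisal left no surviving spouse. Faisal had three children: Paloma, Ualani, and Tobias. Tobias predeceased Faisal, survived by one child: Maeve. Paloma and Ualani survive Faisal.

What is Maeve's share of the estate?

Maeve receives 13,500.

The entire 40,500 passes to the descendants.
That amount (40,500) is divided into 3 shares of 13,500: Paloma and Ualani each take 13,500; Tobias's 13,500 share passes to Tobias's issue.
Tobias's share (13,500) passes entirely to Maeve.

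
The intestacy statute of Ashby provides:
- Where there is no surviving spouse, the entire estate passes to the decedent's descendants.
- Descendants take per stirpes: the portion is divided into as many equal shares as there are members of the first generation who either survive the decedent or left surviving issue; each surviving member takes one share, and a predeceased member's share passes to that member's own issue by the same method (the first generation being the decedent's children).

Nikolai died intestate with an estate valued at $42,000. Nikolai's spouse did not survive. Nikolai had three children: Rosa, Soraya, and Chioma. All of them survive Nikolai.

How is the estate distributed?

Rosa: $14,000; Soraya: $14,000; Chioma: $14,000

The entire $42,000 passes to the descendants.
That amount ($42,000) is divided into 3 shares of $14,000: Rosa, Soraya, and Chioma each take $14,000.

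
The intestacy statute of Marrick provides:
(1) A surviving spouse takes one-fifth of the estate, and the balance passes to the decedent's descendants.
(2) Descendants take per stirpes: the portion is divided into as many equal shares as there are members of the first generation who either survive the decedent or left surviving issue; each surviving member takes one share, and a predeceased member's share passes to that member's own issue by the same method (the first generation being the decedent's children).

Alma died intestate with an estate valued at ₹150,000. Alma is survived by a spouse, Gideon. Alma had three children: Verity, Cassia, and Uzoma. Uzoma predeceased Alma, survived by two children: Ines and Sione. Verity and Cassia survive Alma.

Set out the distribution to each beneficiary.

Gideon: ₹30,000; Verity: ₹40,000; Cassia: ₹40,000; Ines: ₹20,000; Sione: ₹20,000

Gideon takes one-fifth of ₹150,000 = ₹30,000. The remaining ₹120,000 passes to the descendants.
The descendants' portion (₹120,000) is divided into 3 shares of ₹40,000: Verity and Cassia each take ₹40,000; Uzoma's ₹40,000 share passes to Uzoma's issue.
Uzoma's share (₹40,000) is divided into 2 shares of ₹20,000: Ines and Sione each take ₹20,000.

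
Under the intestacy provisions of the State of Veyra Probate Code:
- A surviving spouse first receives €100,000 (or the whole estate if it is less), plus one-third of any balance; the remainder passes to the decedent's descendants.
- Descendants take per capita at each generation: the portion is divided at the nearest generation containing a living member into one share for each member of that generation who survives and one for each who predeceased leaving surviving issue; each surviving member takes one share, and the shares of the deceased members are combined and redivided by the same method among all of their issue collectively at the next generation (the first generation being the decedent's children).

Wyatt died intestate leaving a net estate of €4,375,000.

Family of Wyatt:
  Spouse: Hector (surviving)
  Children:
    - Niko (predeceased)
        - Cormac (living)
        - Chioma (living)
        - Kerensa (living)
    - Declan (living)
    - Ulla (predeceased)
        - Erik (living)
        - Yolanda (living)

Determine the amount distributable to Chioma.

Chioma receives €380,000.

Hector first takes €100,000, leaving a balance of €4,275,000. Hector then takes one-third of the balance (€1,425,000), for a total of €1,525,000. The remaining €2,850,000 passes to the descendants.
The descendants' portion (€2,850,000) is divided at the children's generation into 3 shares of €950,000. Declan takes €950,000. The 2 shares of the deceased (Niko and Ulla) are combined into a pool of €1,900,000.
That pool (€1,900,000) is divided at the grandchildren's generation equally among Cormac, Chioma, Kerensa, Erik, and Yolanda: €380,000 each.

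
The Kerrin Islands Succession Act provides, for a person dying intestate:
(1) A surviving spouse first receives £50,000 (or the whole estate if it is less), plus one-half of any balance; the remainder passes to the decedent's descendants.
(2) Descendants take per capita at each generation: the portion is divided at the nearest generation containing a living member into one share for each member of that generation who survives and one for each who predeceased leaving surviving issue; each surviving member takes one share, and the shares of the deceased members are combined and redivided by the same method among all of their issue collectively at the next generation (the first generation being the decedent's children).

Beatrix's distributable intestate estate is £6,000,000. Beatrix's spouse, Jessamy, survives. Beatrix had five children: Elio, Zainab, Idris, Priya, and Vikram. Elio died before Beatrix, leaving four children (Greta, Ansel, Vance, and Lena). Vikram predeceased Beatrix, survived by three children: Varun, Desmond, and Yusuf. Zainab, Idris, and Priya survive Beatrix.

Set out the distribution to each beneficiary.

Jessamy: £3,025,000; Greta: £170,000; Ansel: £170,000; Vance: £170,000; Lena: £170,000; Zainab: £595,000; Idris: £595,000; Priya: £595,000; Varun: £170,000; Desmond: £170,000; Yusuf: £170,000

Jessamy first takes £50,000, leaving a balance of £5,950,000. Jessamy then takes one-half of the balance (£2,975,000), for a total of £3,025,000. The remaining £2,975,000 passes to the descendants.
The descendants' portion (£2,975,000) is divided at the children's generation into 5 shares of £595,000. Zainab, Idris, and Priya each take £595,000. The 2 shares of the deceased (Elio and Vikram) are combined into a pool of £1,190,000.
That pool (£1,190,000) is divided at the grandchildren's generation equally among Greta, Ansel, Vance, Lena, Varun, Desmond, and Yusuf: £170,000 each.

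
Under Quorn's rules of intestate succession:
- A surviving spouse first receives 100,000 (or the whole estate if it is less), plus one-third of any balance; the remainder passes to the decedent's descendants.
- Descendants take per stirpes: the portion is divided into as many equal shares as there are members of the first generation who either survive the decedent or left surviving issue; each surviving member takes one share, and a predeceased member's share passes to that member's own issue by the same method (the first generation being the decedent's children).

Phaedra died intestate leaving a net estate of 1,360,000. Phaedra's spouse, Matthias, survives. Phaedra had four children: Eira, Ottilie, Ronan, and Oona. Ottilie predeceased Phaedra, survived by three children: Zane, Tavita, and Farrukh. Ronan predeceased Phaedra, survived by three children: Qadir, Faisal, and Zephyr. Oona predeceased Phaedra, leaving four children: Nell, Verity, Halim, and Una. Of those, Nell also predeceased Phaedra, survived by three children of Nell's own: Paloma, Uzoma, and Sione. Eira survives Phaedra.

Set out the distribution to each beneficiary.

Matthias first takes 100,000, leaving a balance of 1,260,000. Matthias then takes one-third of the balance (420,000), for a total of 520,000. The remaining 840,000 passes to the descendants.
The descendants' portion (840,000) is divided into 4 shares of 210,000: Eira takes 210,000; Ottilie's 210,000 share passes to Ottilie's issue; Ronan's 210,000 share passes to Ronan's issue; Oona's 210,000 share passes to Oona's issue.
Ottilie's share (210,000) is divided into 3 shares of 70,000: Zane, Tavita, and Farrukh each take 70,000.
Ronan's share (210,000) is divided into 3 shares of 70,000: Qadir, Faisal, and Zephyr each take 70,000.
Oona's share (210,000) is divided into 4 shares of 52,500: Verity, Halim, and Una each take 52,500; Nell's 52,500 share passes to Nell's issue.
Nell's share (52,500) is divided into 3 shares of 17,500: Paloma, Uzoma, and Sione each take 17,500.

Matthias: 520,000; Eira: 210,000; Zane: 70,000; Tavita: 70,000; Farrukh: 70,000; Qadir: 70,000; Faisal: 70,000; Zephyr: 70,000; Paloma: 17,500; Uzoma: 17,500; Sione: 17,500; Verity: 52,500; Halim: 52,500; Una: 52,500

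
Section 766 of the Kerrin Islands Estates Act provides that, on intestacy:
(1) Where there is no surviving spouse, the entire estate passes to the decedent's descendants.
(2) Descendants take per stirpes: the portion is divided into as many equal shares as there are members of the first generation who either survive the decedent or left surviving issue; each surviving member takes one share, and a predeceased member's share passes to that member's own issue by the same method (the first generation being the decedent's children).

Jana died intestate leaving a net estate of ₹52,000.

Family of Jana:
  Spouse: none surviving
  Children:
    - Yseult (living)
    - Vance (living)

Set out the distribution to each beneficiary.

The entire ₹52,000 passes to the descendants.
That amount (₹52,000) is divided into 2 shares of ₹26,000: Yseult and Vance each take ₹26,000.

Yseult: ₹26,000; Vance: ₹26,000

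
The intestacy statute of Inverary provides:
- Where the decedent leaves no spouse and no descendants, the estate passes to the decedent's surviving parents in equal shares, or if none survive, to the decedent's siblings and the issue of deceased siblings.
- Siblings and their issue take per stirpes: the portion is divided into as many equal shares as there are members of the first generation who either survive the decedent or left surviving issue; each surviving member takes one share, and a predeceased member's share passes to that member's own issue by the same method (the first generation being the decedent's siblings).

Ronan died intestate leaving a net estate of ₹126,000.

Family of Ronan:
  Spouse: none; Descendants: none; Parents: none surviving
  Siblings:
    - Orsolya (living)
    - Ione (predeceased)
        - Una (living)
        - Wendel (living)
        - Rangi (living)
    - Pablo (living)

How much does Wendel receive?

Wendel receives ₹14,000.

The entire ₹126,000 passes to the siblings and their issue.
That amount (₹126,000) is divided into 3 shares of ₹42,000: Orsolya and Pablo each take ₹42,000; Ione's ₹42,000 share passes to Ione's issue.
Ione's share (₹42,000) is divided into 3 shares of ₹14,000: Una, Wendel, and Rangi each take ₹14,000.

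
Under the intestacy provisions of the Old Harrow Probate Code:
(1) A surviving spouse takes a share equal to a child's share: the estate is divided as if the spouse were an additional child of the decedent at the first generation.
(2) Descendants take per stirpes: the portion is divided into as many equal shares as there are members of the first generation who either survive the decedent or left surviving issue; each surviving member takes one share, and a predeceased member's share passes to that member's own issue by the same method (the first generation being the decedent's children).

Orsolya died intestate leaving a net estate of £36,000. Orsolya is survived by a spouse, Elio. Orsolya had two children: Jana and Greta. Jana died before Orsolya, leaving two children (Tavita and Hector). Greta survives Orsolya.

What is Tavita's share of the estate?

The spouse counts as an additional share at the children's level, so there are 3 primary shares of £12,000. Elio takes one such share (£12,000).
The children's combined portion (£24,000) is divided into 2 shares of £12,000: Greta takes £12,000; Jana's £12,000 share passes to Jana's issue.
Jana's share (£12,000) is divided into 2 shares of £6,000: Tavita and Hector each take £6,000.

Tavita receives £6,000.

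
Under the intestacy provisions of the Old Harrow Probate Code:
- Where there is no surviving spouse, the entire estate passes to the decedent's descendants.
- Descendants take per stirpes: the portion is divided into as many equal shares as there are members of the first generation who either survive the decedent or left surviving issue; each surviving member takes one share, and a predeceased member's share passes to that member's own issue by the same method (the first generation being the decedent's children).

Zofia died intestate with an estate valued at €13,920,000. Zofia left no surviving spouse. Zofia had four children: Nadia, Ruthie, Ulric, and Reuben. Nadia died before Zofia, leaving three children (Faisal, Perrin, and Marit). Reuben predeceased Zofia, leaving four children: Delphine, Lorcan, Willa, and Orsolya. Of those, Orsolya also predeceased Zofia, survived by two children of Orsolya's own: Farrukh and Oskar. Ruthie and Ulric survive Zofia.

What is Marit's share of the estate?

Marit receives €1,160,000.

The entire €13,920,000 passes to the descendants.
That amount (€13,920,000) is divided into 4 shares of €3,480,000: Ruthie and Ulric each take €3,480,000; Nadia's €3,480,000 share passes to Nadia's issue; Reuben's €3,480,000 share passes to Reuben's issue.
Nadia's share (€3,480,000) is divided into 3 shares of €1,160,000: Faisal, Perrin, and Marit each take €1,160,000.
Reuben's share (€3,480,000) is divided into 4 shares of €870,000: Delphine, Lorcan, and Willa each take €870,000; Orsolya's €870,000 share passes to Orsolya's issue.
Orsolya's share (€870,000) is divided into 2 shares of €435,000: Farrukh and Oskar each take €435,000.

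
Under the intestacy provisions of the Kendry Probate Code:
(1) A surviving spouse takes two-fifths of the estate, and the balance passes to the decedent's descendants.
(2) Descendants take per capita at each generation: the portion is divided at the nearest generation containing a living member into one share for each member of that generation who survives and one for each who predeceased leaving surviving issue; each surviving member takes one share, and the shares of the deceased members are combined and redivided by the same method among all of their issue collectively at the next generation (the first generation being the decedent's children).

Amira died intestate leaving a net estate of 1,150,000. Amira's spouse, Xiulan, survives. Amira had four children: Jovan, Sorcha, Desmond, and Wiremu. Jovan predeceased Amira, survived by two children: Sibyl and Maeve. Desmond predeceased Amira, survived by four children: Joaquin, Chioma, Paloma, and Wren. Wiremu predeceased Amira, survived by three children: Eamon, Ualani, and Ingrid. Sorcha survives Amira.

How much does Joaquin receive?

Joaquin receives 57,500.

Xiulan takes two-fifths of 1,150,000 = 460,000. The remaining 690,000 passes to the descendants.
The descendants' portion (690,000) is divided at the children's generation into 4 shares of 172,500. Sorcha takes 172,500. The 3 shares of the deceased (Jovan, Desmond, and Wiremu) are combined into a pool of 517,500.
That pool (517,500) is divided at the grandchildren's generation equally among Sibyl, Maeve, Joaquin, Chioma, Paloma, Wren, Eamon, Ualani, and Ingrid: 57,500 each.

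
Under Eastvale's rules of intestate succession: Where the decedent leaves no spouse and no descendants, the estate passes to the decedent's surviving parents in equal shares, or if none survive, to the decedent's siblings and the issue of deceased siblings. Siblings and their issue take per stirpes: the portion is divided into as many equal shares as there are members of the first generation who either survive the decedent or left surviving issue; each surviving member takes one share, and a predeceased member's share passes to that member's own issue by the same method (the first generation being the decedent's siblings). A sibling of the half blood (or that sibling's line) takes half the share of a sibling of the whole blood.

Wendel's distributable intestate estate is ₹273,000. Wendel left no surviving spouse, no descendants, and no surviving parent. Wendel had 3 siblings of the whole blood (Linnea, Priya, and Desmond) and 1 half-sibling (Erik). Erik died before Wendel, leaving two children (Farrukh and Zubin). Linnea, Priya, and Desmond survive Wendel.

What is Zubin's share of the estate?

The entire ₹273,000 passes to the siblings and their issue.
Counting each half-blood sibling's line as half a unit, there are 7/2 units in ₹273,000, so one unit is ₹78,000. Whole-blood lines (Linnea, Priya, and Desmond) take ₹78,000 each; half-blood lines (Erik) take ₹39,000 each.
Erik's share (₹39,000) is divided into 2 shares of ₹19,500: Farrukh and Zubin each take ₹19,500.

Zubin receives ₹19,500.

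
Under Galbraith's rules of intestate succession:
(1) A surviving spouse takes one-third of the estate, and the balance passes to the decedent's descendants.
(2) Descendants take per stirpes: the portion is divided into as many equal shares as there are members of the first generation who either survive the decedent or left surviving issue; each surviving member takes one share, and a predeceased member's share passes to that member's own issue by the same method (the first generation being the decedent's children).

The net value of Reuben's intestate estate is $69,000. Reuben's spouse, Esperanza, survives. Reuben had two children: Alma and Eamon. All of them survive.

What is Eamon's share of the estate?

Esperanza takes one-third of $69,000 = $23,000. The remaining $46,000 passes to the descendants.
The descendants' portion ($46,000) is divided into 2 shares of $23,000: Alma and Eamon each take $23,000.

Eamon receives $23,000.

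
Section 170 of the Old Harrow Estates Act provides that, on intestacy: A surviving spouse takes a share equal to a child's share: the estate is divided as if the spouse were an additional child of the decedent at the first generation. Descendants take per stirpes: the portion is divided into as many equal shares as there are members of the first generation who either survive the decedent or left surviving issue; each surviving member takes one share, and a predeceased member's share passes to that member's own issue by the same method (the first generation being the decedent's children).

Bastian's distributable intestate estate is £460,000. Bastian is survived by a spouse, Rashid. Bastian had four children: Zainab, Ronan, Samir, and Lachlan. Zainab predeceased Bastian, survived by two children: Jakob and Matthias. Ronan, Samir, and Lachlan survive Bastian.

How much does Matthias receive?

The spouse counts as an additional share at the children's level, so there are 5 primary shares of £92,000. Rashid takes one such share (£92,000).
The children's combined portion (£368,000) is divided into 4 shares of £92,000: Ronan, Samir, and Lachlan each take £92,000; Zainab's £92,000 share passes to Zainab's issue.
Zainab's share (£92,000) is divided into 2 shares of £46,000: Jakob and Matthias each take £46,000.

Matthias receives £46,000.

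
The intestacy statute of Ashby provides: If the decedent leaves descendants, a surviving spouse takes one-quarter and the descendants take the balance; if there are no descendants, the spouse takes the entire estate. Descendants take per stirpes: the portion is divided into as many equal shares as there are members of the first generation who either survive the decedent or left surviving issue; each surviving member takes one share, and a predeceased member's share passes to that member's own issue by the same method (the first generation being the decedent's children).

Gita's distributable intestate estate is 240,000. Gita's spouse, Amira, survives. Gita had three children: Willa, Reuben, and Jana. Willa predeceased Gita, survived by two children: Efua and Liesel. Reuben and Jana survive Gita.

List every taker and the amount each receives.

Amira takes one-quarter of 240,000 = 60,000. The remaining 180,000 passes to the descendants.
The descendants' portion (180,000) is divided into 3 shares of 60,000: Reuben and Jana each take 60,000; Willa's 60,000 share passes to Willa's issue.
Willa's share (60,000) is divided into 2 shares of 30,000: Efua and Liesel each take 30,000.

Amira: 60,000; Efua: 30,000; Liesel: 30,000; Reuben: 60,000; Jana: 60,000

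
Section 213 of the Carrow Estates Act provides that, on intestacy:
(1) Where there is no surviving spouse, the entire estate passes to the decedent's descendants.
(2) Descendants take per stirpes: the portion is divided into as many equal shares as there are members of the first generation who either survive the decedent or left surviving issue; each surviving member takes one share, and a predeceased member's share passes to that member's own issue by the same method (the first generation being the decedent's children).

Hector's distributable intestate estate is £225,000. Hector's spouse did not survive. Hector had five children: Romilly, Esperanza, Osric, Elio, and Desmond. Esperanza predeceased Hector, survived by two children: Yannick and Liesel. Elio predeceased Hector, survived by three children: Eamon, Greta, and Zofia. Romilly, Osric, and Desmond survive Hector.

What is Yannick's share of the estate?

The entire £225,000 passes to the descendants.
That amount (£225,000) is divided into 5 shares of £45,000: Romilly, Osric, and Desmond each take £45,000; Esperanza's £45,000 share passes to Esperanza's issue; Elio's £45,000 share passes to Elio's issue.
Esperanza's share (£45,000) is divided into 2 shares of £22,500: Yannick and Liesel each take £22,500.
Elio's share (£45,000) is divided into 3 shares of £15,000: Eamon, Greta, and Zofia each take £15,000.

Yannick receives £22,500.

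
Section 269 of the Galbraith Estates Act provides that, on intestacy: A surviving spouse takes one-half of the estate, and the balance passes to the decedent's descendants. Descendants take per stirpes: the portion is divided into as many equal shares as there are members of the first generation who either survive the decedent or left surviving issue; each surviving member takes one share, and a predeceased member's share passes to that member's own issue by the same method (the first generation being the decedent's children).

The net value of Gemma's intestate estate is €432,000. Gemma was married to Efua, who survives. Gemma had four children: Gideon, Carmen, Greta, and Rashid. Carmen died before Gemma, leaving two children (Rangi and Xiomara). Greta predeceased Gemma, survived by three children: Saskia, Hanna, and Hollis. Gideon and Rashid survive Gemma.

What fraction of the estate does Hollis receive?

Efua takes one-half of €432,000 = €216,000. The remaining €216,000 passes to the descendants.
The descendants' portion (€216,000) is divided into 4 shares of €54,000: Gideon and Rashid each take €54,000; Carmen's €54,000 share passes to Carmen's issue; Greta's €54,000 share passes to Greta's issue.
Carmen's share (€54,000) is divided into 2 shares of €27,000: Rangi and Xiomara each take €27,000.
Greta's share (€54,000) is divided into 3 shares of €18,000: Saskia, Hanna, and Hollis each take €18,000.

Hollis receives 1/24 of the estate.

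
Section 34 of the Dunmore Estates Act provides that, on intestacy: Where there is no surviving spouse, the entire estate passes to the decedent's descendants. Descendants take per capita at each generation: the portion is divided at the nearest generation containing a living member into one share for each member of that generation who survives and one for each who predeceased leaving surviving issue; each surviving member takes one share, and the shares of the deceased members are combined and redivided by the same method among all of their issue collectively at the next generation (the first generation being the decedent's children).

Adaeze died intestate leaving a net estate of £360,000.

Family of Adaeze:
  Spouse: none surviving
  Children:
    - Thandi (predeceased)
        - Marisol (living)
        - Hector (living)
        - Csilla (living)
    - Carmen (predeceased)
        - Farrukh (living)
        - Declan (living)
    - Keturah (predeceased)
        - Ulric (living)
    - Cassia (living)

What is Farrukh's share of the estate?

Farrukh receives £45,000.

The entire £360,000 passes to the descendants.
That amount (£360,000) is divided at the children's generation into 4 shares of £90,000. Cassia takes £90,000. The 3 shares of the deceased (Thandi, Carmen, and Keturah) are combined into a pool of £270,000.
That pool (£270,000) is divided at the grandchildren's generation equally among Marisol, Hector, Csilla, Farrukh, Declan, and Ulric: £45,000 each.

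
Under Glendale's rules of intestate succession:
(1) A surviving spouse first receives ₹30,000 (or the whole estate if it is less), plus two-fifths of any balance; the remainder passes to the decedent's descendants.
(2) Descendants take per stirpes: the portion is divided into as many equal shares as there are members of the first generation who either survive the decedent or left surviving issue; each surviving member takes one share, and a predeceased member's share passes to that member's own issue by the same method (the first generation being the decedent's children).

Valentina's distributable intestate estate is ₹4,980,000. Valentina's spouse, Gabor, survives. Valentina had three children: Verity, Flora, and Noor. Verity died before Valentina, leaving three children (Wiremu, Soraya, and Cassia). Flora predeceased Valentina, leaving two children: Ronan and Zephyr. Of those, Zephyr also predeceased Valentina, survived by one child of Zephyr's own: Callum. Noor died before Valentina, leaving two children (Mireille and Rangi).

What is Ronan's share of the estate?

Ronan receives ₹495,000.

Gabor first takes ₹30,000, leaving a balance of ₹4,950,000. Gabor then takes two-fifths of the balance (₹1,980,000), for a total of ₹2,010,000. The remaining ₹2,970,000 passes to the descendants.
The descendants' portion (₹2,970,000) is divided into 3 shares of ₹990,000: Verity's ₹990,000 share passes to Verity's issue; Flora's ₹990,000 share passes to Flora's issue; Noor's ₹990,000 share passes to Noor's issue.
Verity's share (₹990,000) is divided into 3 shares of ₹330,000: Wiremu, Soraya, and Cassia each take ₹330,000.
Flora's share (₹990,000) is divided into 2 shares of ₹495,000: Ronan takes ₹495,000; Zephyr's ₹495,000 share passes to Zephyr's issue.
Zephyr's share (₹495,000) passes entirely to Callum.
Noor's share (₹990,000) is divided into 2 shares of ₹495,000: Mireille and Rangi each take ₹495,000.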